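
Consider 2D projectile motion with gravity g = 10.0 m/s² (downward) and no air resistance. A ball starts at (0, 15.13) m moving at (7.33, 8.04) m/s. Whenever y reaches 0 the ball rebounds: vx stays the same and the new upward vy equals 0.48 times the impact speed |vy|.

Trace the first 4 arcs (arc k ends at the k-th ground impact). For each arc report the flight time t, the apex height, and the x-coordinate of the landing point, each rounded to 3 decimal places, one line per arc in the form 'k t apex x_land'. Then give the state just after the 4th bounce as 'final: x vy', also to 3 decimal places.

Arc 1: start y=15.130, vy=8.040 → t=2.720, apex=18.362, x_land=19.940, impact vy=-19.164
  bounce: vy ← 0.48·19.164 = 9.199
Arc 2: start y=0.000, vy=9.199 → t=1.840, apex=4.231, x_land=33.425, impact vy=-9.199
  bounce: vy ← 0.48·9.199 = 4.415
Arc 3: start y=0.000, vy=4.415 → t=0.883, apex=0.975, x_land=39.898, impact vy=-4.415
  bounce: vy ← 0.48·4.415 = 2.119
Arc 4: start y=0.000, vy=2.119 → t=0.424, apex=0.225, x_land=43.005, impact vy=-2.119
  bounce: vy ← 0.48·2.119 = 1.017

1 2.720 18.362 19.940
2 1.840 4.231 33.425
3 0.883 0.975 39.898
4 0.424 0.225 43.005
final: 43.005 1.017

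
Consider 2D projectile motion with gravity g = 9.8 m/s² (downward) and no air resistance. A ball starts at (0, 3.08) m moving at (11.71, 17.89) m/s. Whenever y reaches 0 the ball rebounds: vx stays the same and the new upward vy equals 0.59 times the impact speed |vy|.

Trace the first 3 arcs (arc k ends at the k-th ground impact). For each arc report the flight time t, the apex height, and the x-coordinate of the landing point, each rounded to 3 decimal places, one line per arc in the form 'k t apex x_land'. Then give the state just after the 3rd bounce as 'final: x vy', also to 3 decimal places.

1 3.816 19.409 44.682
2 2.348 6.756 72.183
3 1.386 2.352 88.409
final: 88.409 4.006

Arc 1: start y=3.080, vy=17.890 → t=3.816, apex=19.409, x_land=44.682, impact vy=-19.504
  bounce: vy ← 0.59·19.504 = 11.508
Arc 2: start y=0.000, vy=11.508 → t=2.348, apex=6.756, x_land=72.183, impact vy=-11.508
  bounce: vy ← 0.59·11.508 = 6.789
Arc 3: start y=0.000, vy=6.789 → t=1.386, apex=2.352, x_land=88.409, impact vy=-6.789
  bounce: vy ← 0.59·6.789 = 4.006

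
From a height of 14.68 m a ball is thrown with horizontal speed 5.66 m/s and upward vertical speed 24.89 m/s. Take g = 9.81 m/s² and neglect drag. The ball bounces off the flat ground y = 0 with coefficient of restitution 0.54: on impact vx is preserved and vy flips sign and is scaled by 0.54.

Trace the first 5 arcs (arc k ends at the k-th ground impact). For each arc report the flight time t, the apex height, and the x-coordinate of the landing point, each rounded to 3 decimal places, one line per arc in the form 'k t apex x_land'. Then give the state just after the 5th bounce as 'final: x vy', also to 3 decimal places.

Arc 1: start y=14.680, vy=24.890 → t=5.608, apex=46.256, x_land=31.742, impact vy=-30.125
  bounce: vy ← 0.54·30.125 = 16.268
Arc 2: start y=0.000, vy=16.268 → t=3.317, apex=13.488, x_land=50.513, impact vy=-16.268
  bounce: vy ← 0.54·16.268 = 8.785
Arc 3: start y=0.000, vy=8.785 → t=1.791, apex=3.933, x_land=60.650, impact vy=-8.785
  bounce: vy ← 0.54·8.785 = 4.744
Arc 4: start y=0.000, vy=4.744 → t=0.967, apex=1.147, x_land=66.124, impact vy=-4.744
  bounce: vy ← 0.54·4.744 = 2.562
Arc 5: start y=0.000, vy=2.562 → t=0.522, apex=0.334, x_land=69.080, impact vy=-2.562
  bounce: vy ← 0.54·2.562 = 1.383

1 5.608 46.256 31.742
2 3.317 13.488 50.513
3 1.791 3.933 60.650
4 0.967 1.147 66.124
5 0.522 0.334 69.080
final: 69.080 1.383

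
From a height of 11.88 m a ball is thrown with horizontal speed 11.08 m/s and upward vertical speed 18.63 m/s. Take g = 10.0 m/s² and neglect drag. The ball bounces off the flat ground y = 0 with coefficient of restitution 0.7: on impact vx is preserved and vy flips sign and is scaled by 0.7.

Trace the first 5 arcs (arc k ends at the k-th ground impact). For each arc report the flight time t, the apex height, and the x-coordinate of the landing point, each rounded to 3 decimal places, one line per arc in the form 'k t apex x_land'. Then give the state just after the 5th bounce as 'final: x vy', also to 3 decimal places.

1 4.281 29.234 47.434
2 3.385 14.325 84.942
3 2.370 7.019 111.197
4 1.659 3.439 129.576
5 1.161 1.685 142.442
final: 142.442 4.064

Arc 1: start y=11.880, vy=18.630 → t=4.281, apex=29.234, x_land=47.434, impact vy=-24.180
  bounce: vy ← 0.7·24.180 = 16.926
Arc 2: start y=0.000, vy=16.926 → t=3.385, apex=14.325, x_land=84.942, impact vy=-16.926
  bounce: vy ← 0.7·16.926 = 11.848
Arc 3: start y=0.000, vy=11.848 → t=2.370, apex=7.019, x_land=111.197, impact vy=-11.848
  bounce: vy ← 0.7·11.848 = 8.294
Arc 4: start y=0.000, vy=8.294 → t=1.659, apex=3.439, x_land=129.576, impact vy=-8.294
  bounce: vy ← 0.7·8.294 = 5.806
Arc 5: start y=0.000, vy=5.806 → t=1.161, apex=1.685, x_land=142.442, impact vy=-5.806
  bounce: vy ← 0.7·5.806 = 4.064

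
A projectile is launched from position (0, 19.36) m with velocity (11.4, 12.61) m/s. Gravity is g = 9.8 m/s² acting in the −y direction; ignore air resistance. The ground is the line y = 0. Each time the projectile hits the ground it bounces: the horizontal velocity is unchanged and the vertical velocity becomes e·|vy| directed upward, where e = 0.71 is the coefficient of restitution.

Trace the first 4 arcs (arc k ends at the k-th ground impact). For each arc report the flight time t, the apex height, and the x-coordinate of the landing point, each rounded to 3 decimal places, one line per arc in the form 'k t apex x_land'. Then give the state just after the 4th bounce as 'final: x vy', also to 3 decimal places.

Arc 1: start y=19.360, vy=12.610 → t=3.655, apex=27.473, x_land=41.662, impact vy=-23.205
  bounce: vy ← 0.71·23.205 = 16.475
Arc 2: start y=0.000, vy=16.475 → t=3.362, apex=13.849, x_land=79.993, impact vy=-16.475
  bounce: vy ← 0.71·16.475 = 11.698
Arc 3: start y=0.000, vy=11.698 → t=2.387, apex=6.981, x_land=107.208, impact vy=-11.698
  bounce: vy ← 0.71·11.698 = 8.305
Arc 4: start y=0.000, vy=8.305 → t=1.695, apex=3.519, x_land=126.530, impact vy=-8.305
  bounce: vy ← 0.71·8.305 = 5.897

1 3.655 27.473 41.662
2 3.362 13.849 79.993
3 2.387 6.981 107.208
4 1.695 3.519 126.530
final: 126.530 5.897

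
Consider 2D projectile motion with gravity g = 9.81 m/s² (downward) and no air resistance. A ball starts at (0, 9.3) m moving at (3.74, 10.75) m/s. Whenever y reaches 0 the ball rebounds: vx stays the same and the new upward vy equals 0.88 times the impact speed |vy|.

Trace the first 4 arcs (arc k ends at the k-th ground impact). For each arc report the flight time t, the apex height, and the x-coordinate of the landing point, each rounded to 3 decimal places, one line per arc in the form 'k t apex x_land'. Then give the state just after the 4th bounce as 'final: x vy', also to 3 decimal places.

1 2.856 15.190 10.680
2 3.097 11.763 22.264
3 2.726 9.109 32.457
4 2.398 7.054 41.428
final: 41.428 10.353

Arc 1: start y=9.300, vy=10.750 → t=2.856, apex=15.190, x_land=10.680, impact vy=-17.264
  bounce: vy ← 0.88·17.264 = 15.192
Arc 2: start y=0.000, vy=15.192 → t=3.097, apex=11.763, x_land=22.264, impact vy=-15.192
  bounce: vy ← 0.88·15.192 = 13.369
Arc 3: start y=0.000, vy=13.369 → t=2.726, apex=9.109, x_land=32.457, impact vy=-13.369
  bounce: vy ← 0.88·13.369 = 11.765
Arc 4: start y=0.000, vy=11.765 → t=2.398, apex=7.054, x_land=41.428, impact vy=-11.765
  bounce: vy ← 0.88·11.765 = 10.353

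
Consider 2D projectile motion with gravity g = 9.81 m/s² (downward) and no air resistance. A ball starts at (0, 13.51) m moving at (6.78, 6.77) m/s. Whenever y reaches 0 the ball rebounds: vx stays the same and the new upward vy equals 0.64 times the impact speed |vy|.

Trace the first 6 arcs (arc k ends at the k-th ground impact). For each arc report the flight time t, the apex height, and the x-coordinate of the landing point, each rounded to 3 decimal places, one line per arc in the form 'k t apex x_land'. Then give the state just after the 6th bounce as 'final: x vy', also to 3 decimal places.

Arc 1: start y=13.510, vy=6.770 → t=2.487, apex=15.846, x_land=16.865, impact vy=-17.632
  bounce: vy ← 0.64·17.632 = 11.285
Arc 2: start y=0.000, vy=11.285 → t=2.301, apex=6.491, x_land=32.464, impact vy=-11.285
  bounce: vy ← 0.64·11.285 = 7.222
Arc 3: start y=0.000, vy=7.222 → t=1.472, apex=2.659, x_land=42.447, impact vy=-7.222
  bounce: vy ← 0.64·7.222 = 4.622
Arc 4: start y=0.000, vy=4.622 → t=0.942, apex=1.089, x_land=48.836, impact vy=-4.622
  bounce: vy ← 0.64·4.622 = 2.958
Arc 5: start y=0.000, vy=2.958 → t=0.603, apex=0.446, x_land=52.925, impact vy=-2.958
  bounce: vy ← 0.64·2.958 = 1.893
Arc 6: start y=0.000, vy=1.893 → t=0.386, apex=0.183, x_land=55.542, impact vy=-1.893
  bounce: vy ← 0.64·1.893 = 1.212

1 2.487 15.846 16.865
2 2.301 6.491 32.464
3 1.472 2.659 42.447
4 0.942 1.089 48.836
5 0.603 0.446 52.925
6 0.386 0.183 55.542
final: 55.542 1.212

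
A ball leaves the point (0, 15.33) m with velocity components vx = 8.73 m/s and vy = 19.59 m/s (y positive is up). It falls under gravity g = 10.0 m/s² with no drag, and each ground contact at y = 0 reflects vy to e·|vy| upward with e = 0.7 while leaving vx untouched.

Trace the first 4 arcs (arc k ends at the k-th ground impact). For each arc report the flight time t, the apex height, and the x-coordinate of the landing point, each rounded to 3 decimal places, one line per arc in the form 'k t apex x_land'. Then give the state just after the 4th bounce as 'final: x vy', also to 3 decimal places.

1 4.586 34.518 40.040
2 3.678 16.914 72.153
3 2.575 8.288 94.632
4 1.802 4.061 110.368
final: 110.368 6.309

Arc 1: start y=15.330, vy=19.590 → t=4.586, apex=34.518, x_land=40.040, impact vy=-26.275
  bounce: vy ← 0.7·26.275 = 18.392
Arc 2: start y=0.000, vy=18.392 → t=3.678, apex=16.914, x_land=72.153, impact vy=-18.392
  bounce: vy ← 0.7·18.392 = 12.875
Arc 3: start y=0.000, vy=12.875 → t=2.575, apex=8.288, x_land=94.632, impact vy=-12.875
  bounce: vy ← 0.7·12.875 = 9.012
Arc 4: start y=0.000, vy=9.012 → t=1.802, apex=4.061, x_land=110.368, impact vy=-9.012
  bounce: vy ← 0.7·9.012 = 6.309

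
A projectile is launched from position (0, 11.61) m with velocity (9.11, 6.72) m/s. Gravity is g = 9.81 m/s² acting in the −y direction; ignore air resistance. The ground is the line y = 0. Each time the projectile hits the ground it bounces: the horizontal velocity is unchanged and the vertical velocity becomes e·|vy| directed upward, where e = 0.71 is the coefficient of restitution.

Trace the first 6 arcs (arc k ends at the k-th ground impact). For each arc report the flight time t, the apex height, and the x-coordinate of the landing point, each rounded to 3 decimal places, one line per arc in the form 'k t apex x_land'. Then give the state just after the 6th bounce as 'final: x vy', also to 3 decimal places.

Arc 1: start y=11.610, vy=6.720 → t=2.369, apex=13.912, x_land=21.583, impact vy=-16.521
  bounce: vy ← 0.71·16.521 = 11.730
Arc 2: start y=0.000, vy=11.730 → t=2.391, apex=7.013, x_land=43.369, impact vy=-11.730
  bounce: vy ← 0.71·11.730 = 8.328
Arc 3: start y=0.000, vy=8.328 → t=1.698, apex=3.535, x_land=58.837, impact vy=-8.328
  bounce: vy ← 0.71·8.328 = 5.913
Arc 4: start y=0.000, vy=5.913 → t=1.206, apex=1.782, x_land=69.819, impact vy=-5.913
  bounce: vy ← 0.71·5.913 = 4.198
Arc 5: start y=0.000, vy=4.198 → t=0.856, apex=0.898, x_land=77.616, impact vy=-4.198
  bounce: vy ← 0.71·4.198 = 2.981
Arc 6: start y=0.000, vy=2.981 → t=0.608, apex=0.453, x_land=83.153, impact vy=-2.981
  bounce: vy ← 0.71·2.981 = 2.116

1 2.369 13.912 21.583
2 2.391 7.013 43.369
3 1.698 3.535 58.837
4 1.206 1.782 69.819
5 0.856 0.898 77.616
6 0.608 0.453 83.153
final: 83.153 2.116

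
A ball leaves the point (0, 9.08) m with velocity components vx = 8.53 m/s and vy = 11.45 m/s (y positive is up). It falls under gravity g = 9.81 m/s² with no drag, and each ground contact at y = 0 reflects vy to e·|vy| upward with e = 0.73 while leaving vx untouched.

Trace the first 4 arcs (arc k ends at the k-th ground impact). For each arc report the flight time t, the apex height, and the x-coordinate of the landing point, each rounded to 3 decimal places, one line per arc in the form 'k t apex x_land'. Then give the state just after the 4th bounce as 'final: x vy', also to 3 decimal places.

Arc 1: start y=9.080, vy=11.450 → t=2.960, apex=15.762, x_land=25.247, impact vy=-17.586
  bounce: vy ← 0.73·17.586 = 12.837
Arc 2: start y=0.000, vy=12.837 → t=2.617, apex=8.400, x_land=47.572, impact vy=-12.837
  bounce: vy ← 0.73·12.837 = 9.371
Arc 3: start y=0.000, vy=9.371 → t=1.911, apex=4.476, x_land=63.869, impact vy=-9.371
  bounce: vy ← 0.73·9.371 = 6.841
Arc 4: start y=0.000, vy=6.841 → t=1.395, apex=2.385, x_land=75.766, impact vy=-6.841
  bounce: vy ← 0.73·6.841 = 4.994

1 2.960 15.762 25.247
2 2.617 8.400 47.572
3 1.911 4.476 63.869
4 1.395 2.385 75.766
final: 75.766 4.994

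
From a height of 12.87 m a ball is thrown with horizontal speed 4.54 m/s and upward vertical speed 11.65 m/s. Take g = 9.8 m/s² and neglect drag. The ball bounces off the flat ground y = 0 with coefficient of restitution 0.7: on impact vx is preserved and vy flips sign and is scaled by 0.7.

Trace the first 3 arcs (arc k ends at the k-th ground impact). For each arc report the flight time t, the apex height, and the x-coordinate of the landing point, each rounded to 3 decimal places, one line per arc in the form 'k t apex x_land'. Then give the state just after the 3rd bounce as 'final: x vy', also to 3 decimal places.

Arc 1: start y=12.870, vy=11.650 → t=3.199, apex=19.795, x_land=14.522, impact vy=-19.697
  bounce: vy ← 0.7·19.697 = 13.788
Arc 2: start y=0.000, vy=13.788 → t=2.814, apex=9.699, x_land=27.297, impact vy=-13.788
  bounce: vy ← 0.7·13.788 = 9.652
Arc 3: start y=0.000, vy=9.652 → t=1.970, apex=4.753, x_land=36.239, impact vy=-9.652
  bounce: vy ← 0.7·9.652 = 6.756

1 3.199 19.795 14.522
2 2.814 9.699 27.297
3 1.970 4.753 36.239
final: 36.239 6.756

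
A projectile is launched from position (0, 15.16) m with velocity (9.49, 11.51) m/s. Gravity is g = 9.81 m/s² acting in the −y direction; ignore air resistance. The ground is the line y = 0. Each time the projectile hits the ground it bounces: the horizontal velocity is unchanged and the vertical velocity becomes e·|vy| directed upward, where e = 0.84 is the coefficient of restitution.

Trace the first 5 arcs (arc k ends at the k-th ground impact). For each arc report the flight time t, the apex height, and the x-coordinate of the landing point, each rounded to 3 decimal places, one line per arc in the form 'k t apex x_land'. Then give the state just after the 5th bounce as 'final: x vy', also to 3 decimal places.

1 3.287 21.912 31.193
2 3.551 15.461 64.890
3 2.983 10.910 93.196
4 2.505 7.698 116.973
5 2.105 5.432 136.946
final: 136.946 8.671

Arc 1: start y=15.160, vy=11.510 → t=3.287, apex=21.912, x_land=31.193, impact vy=-20.734
  bounce: vy ← 0.84·20.734 = 17.417
Arc 2: start y=0.000, vy=17.417 → t=3.551, apex=15.461, x_land=64.890, impact vy=-17.417
  bounce: vy ← 0.84·17.417 = 14.630
Arc 3: start y=0.000, vy=14.630 → t=2.983, apex=10.910, x_land=93.196, impact vy=-14.630
  bounce: vy ← 0.84·14.630 = 12.289
Arc 4: start y=0.000, vy=12.289 → t=2.505, apex=7.698, x_land=116.973, impact vy=-12.289
  bounce: vy ← 0.84·12.289 = 10.323
Arc 5: start y=0.000, vy=10.323 → t=2.105, apex=5.432, x_land=136.946, impact vy=-10.323
  bounce: vy ← 0.84·10.323 = 8.671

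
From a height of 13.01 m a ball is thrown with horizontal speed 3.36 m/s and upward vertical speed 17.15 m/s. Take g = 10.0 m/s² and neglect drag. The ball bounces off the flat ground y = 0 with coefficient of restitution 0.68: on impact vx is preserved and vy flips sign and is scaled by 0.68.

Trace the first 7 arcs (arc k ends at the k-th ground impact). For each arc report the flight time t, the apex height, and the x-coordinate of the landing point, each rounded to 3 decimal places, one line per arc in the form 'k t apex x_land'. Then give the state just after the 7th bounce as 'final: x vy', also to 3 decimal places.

Arc 1: start y=13.010, vy=17.150 → t=4.069, apex=27.716, x_land=13.673, impact vy=-23.544
  bounce: vy ← 0.68·23.544 = 16.010
Arc 2: start y=0.000, vy=16.010 → t=3.202, apex=12.816, x_land=24.432, impact vy=-16.010
  bounce: vy ← 0.68·16.010 = 10.887
Arc 3: start y=0.000, vy=10.887 → t=2.177, apex=5.926, x_land=31.748, impact vy=-10.887
  bounce: vy ← 0.68·10.887 = 7.403
Arc 4: start y=0.000, vy=7.403 → t=1.481, apex=2.740, x_land=36.723, impact vy=-7.403
  bounce: vy ← 0.68·7.403 = 5.034
Arc 5: start y=0.000, vy=5.034 → t=1.007, apex=1.267, x_land=40.105, impact vy=-5.034
  bounce: vy ← 0.68·5.034 = 3.423
Arc 6: start y=0.000, vy=3.423 → t=0.685, apex=0.586, x_land=42.406, impact vy=-3.423
  bounce: vy ← 0.68·3.423 = 2.328
Arc 7: start y=0.000, vy=2.328 → t=0.466, apex=0.271, x_land=43.970, impact vy=-2.328
  bounce: vy ← 0.68·2.328 = 1.583

1 4.069 27.716 13.673
2 3.202 12.816 24.432
3 2.177 5.926 31.748
4 1.481 2.740 36.723
5 1.007 1.267 40.105
6 0.685 0.586 42.406
7 0.466 0.271 43.970
final: 43.970 1.583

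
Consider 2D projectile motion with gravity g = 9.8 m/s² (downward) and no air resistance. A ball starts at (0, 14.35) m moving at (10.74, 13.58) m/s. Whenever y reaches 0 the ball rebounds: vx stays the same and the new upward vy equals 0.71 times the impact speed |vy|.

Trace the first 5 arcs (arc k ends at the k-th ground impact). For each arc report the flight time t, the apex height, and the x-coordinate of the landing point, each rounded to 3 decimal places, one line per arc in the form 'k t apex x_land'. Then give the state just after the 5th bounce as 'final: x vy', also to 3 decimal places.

1 3.588 23.759 38.532
2 3.127 11.977 72.114
3 2.220 6.038 95.957
4 1.576 3.044 112.886
5 1.119 1.534 124.906
final: 124.906 3.893

Arc 1: start y=14.350, vy=13.580 → t=3.588, apex=23.759, x_land=38.532, impact vy=-21.580
  bounce: vy ← 0.71·21.580 = 15.321
Arc 2: start y=0.000, vy=15.321 → t=3.127, apex=11.977, x_land=72.114, impact vy=-15.321
  bounce: vy ← 0.71·15.321 = 10.878
Arc 3: start y=0.000, vy=10.878 → t=2.220, apex=6.038, x_land=95.957, impact vy=-10.878
  bounce: vy ← 0.71·10.878 = 7.724
Arc 4: start y=0.000, vy=7.724 → t=1.576, apex=3.044, x_land=112.886, impact vy=-7.724
  bounce: vy ← 0.71·7.724 = 5.484
Arc 5: start y=0.000, vy=5.484 → t=1.119, apex=1.534, x_land=124.906, impact vy=-5.484
  bounce: vy ← 0.71·5.484 = 3.893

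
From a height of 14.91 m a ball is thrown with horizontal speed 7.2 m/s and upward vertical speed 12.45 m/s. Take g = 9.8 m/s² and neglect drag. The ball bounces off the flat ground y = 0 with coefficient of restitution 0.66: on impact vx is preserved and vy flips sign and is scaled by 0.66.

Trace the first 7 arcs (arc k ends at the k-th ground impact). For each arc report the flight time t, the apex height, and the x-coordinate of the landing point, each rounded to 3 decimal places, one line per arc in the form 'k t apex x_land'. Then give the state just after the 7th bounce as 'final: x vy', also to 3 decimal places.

Arc 1: start y=14.910, vy=12.450 → t=3.428, apex=22.818, x_land=24.684, impact vy=-21.148
  bounce: vy ← 0.66·21.148 = 13.958
Arc 2: start y=0.000, vy=13.958 → t=2.849, apex=9.940, x_land=45.194, impact vy=-13.958
  bounce: vy ← 0.66·13.958 = 9.212
Arc 3: start y=0.000, vy=9.212 → t=1.880, apex=4.330, x_land=58.730, impact vy=-9.212
  bounce: vy ← 0.66·9.212 = 6.080
Arc 4: start y=0.000, vy=6.080 → t=1.241, apex=1.886, x_land=67.663, impact vy=-6.080
  bounce: vy ← 0.66·6.080 = 4.013
Arc 5: start y=0.000, vy=4.013 → t=0.819, apex=0.822, x_land=73.560, impact vy=-4.013
  bounce: vy ← 0.66·4.013 = 2.648
Arc 6: start y=0.000, vy=2.648 → t=0.540, apex=0.358, x_land=77.451, impact vy=-2.648
  bounce: vy ← 0.66·2.648 = 1.748
Arc 7: start y=0.000, vy=1.748 → t=0.357, apex=0.156, x_land=80.020, impact vy=-1.748
  bounce: vy ← 0.66·1.748 = 1.154

1 3.428 22.818 24.684
2 2.849 9.940 45.194
3 1.880 4.330 58.730
4 1.241 1.886 67.663
5 0.819 0.822 73.560
6 0.540 0.358 77.451
7 0.357 0.156 80.020
final: 80.020 1.154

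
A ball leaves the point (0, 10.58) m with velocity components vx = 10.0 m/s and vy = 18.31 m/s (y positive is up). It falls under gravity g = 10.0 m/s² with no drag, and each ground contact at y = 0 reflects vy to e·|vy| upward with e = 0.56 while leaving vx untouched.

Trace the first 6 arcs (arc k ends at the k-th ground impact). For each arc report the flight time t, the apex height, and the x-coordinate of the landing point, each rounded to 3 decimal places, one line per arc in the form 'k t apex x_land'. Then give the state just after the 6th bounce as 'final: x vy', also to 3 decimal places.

1 4.169 27.343 41.695
2 2.619 8.575 67.886
3 1.467 2.689 82.553
4 0.821 0.843 90.767
5 0.460 0.264 95.366
6 0.258 0.083 97.942
final: 97.942 0.721

Arc 1: start y=10.580, vy=18.310 → t=4.169, apex=27.343, x_land=41.695, impact vy=-23.385
  bounce: vy ← 0.56·23.385 = 13.096
Arc 2: start y=0.000, vy=13.096 → t=2.619, apex=8.575, x_land=67.886, impact vy=-13.096
  bounce: vy ← 0.56·13.096 = 7.334
Arc 3: start y=0.000, vy=7.334 → t=1.467, apex=2.689, x_land=82.553, impact vy=-7.334
  bounce: vy ← 0.56·7.334 = 4.107
Arc 4: start y=0.000, vy=4.107 → t=0.821, apex=0.843, x_land=90.767, impact vy=-4.107
  bounce: vy ← 0.56·4.107 = 2.300
Arc 5: start y=0.000, vy=2.300 → t=0.460, apex=0.264, x_land=95.366, impact vy=-2.300
  bounce: vy ← 0.56·2.300 = 1.288
Arc 6: start y=0.000, vy=1.288 → t=0.258, apex=0.083, x_land=97.942, impact vy=-1.288
  bounce: vy ← 0.56·1.288 = 0.721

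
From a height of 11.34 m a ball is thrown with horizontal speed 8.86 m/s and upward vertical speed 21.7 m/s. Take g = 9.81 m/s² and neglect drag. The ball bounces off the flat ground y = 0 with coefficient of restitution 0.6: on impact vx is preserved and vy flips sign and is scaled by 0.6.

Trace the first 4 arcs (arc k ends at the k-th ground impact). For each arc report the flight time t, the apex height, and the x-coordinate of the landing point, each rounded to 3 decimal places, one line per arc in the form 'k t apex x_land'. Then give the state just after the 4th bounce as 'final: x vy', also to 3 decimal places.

Arc 1: start y=11.340, vy=21.700 → t=4.896, apex=35.341, x_land=43.381, impact vy=-26.332
  bounce: vy ← 0.6·26.332 = 15.799
Arc 2: start y=0.000, vy=15.799 → t=3.221, apex=12.723, x_land=71.919, impact vy=-15.799
  bounce: vy ← 0.6·15.799 = 9.480
Arc 3: start y=0.000, vy=9.480 → t=1.933, apex=4.580, x_land=89.042, impact vy=-9.480
  bounce: vy ← 0.6·9.480 = 5.688
Arc 4: start y=0.000, vy=5.688 → t=1.160, apex=1.649, x_land=99.316, impact vy=-5.688
  bounce: vy ← 0.6·5.688 = 3.413

1 4.896 35.341 43.381
2 3.221 12.723 71.919
3 1.933 4.580 89.042
4 1.160 1.649 99.316
final: 99.316 3.413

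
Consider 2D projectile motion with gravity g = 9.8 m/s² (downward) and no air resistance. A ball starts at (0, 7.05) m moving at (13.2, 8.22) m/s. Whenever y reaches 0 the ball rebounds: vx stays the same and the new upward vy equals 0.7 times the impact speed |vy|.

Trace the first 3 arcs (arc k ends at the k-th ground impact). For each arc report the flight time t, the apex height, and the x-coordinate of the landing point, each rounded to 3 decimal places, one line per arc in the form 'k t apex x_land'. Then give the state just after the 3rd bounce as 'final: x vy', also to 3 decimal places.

1 2.302 10.497 30.392
2 2.049 5.144 57.441
3 1.434 2.520 76.375
final: 76.375 4.920

Arc 1: start y=7.050, vy=8.220 → t=2.302, apex=10.497, x_land=30.392, impact vy=-14.344
  bounce: vy ← 0.7·14.344 = 10.041
Arc 2: start y=0.000, vy=10.041 → t=2.049, apex=5.144, x_land=57.441, impact vy=-10.041
  bounce: vy ← 0.7·10.041 = 7.029
Arc 3: start y=0.000, vy=7.029 → t=1.434, apex=2.520, x_land=76.375, impact vy=-7.029
  bounce: vy ← 0.7·7.029 = 4.920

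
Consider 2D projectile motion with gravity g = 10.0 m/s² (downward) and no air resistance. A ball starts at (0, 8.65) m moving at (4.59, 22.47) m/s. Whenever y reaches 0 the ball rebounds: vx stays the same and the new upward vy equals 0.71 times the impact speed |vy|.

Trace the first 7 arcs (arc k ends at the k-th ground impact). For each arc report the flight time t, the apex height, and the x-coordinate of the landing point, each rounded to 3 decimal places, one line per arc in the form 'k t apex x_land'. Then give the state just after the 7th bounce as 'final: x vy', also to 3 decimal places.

1 4.851 33.895 22.264
2 3.697 17.086 39.235
3 2.625 8.613 51.283
4 1.864 4.342 59.838
5 1.323 2.189 65.912
6 0.940 1.103 70.224
7 0.667 0.556 73.286
final: 73.286 2.368

Arc 1: start y=8.650, vy=22.470 → t=4.851, apex=33.895, x_land=22.264, impact vy=-26.037
  bounce: vy ← 0.71·26.037 = 18.486
Arc 2: start y=0.000, vy=18.486 → t=3.697, apex=17.086, x_land=39.235, impact vy=-18.486
  bounce: vy ← 0.71·18.486 = 13.125
Arc 3: start y=0.000, vy=13.125 → t=2.625, apex=8.613, x_land=51.283, impact vy=-13.125
  bounce: vy ← 0.71·13.125 = 9.319
Arc 4: start y=0.000, vy=9.319 → t=1.864, apex=4.342, x_land=59.838, impact vy=-9.319
  bounce: vy ← 0.71·9.319 = 6.616
Arc 5: start y=0.000, vy=6.616 → t=1.323, apex=2.189, x_land=65.912, impact vy=-6.616
  bounce: vy ← 0.71·6.616 = 4.698
Arc 6: start y=0.000, vy=4.698 → t=0.940, apex=1.103, x_land=70.224, impact vy=-4.698
  bounce: vy ← 0.71·4.698 = 3.335
Arc 7: start y=0.000, vy=3.335 → t=0.667, apex=0.556, x_land=73.286, impact vy=-3.335
  bounce: vy ← 0.71·3.335 = 2.368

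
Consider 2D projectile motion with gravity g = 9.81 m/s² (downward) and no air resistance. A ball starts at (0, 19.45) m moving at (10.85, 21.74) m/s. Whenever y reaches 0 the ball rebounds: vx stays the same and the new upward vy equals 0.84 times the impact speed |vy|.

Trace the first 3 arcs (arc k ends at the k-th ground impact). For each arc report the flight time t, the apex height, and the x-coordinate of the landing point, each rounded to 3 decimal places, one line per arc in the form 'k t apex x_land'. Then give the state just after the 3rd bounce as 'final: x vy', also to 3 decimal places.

Arc 1: start y=19.450, vy=21.740 → t=5.195, apex=43.539, x_land=56.371, impact vy=-29.227
  bounce: vy ← 0.84·29.227 = 24.551
Arc 2: start y=0.000, vy=24.551 → t=5.005, apex=30.721, x_land=110.678, impact vy=-24.551
  bounce: vy ← 0.84·24.551 = 20.623
Arc 3: start y=0.000, vy=20.623 → t=4.204, apex=21.677, x_land=156.296, impact vy=-20.623
  bounce: vy ← 0.84·20.623 = 17.323

1 5.195 43.539 56.371
2 5.005 30.721 110.678
3 4.204 21.677 156.296
final: 156.296 17.323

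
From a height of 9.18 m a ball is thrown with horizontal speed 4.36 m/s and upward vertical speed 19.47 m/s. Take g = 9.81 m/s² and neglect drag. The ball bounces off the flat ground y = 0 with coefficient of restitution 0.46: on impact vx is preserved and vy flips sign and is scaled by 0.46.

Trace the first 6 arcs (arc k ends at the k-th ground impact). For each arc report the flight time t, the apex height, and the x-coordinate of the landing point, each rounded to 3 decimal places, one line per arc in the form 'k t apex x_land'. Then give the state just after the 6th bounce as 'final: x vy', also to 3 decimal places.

1 4.395 28.501 19.163
2 2.218 6.031 28.832
3 1.020 1.276 33.280
4 0.469 0.270 35.326
5 0.216 0.057 36.267
6 0.099 0.012 36.700
final: 36.700 0.224

Arc 1: start y=9.180, vy=19.470 → t=4.395, apex=28.501, x_land=19.163, impact vy=-23.647
  bounce: vy ← 0.46·23.647 = 10.878
Arc 2: start y=0.000, vy=10.878 → t=2.218, apex=6.031, x_land=28.832, impact vy=-10.878
  bounce: vy ← 0.46·10.878 = 5.004
Arc 3: start y=0.000, vy=5.004 → t=1.020, apex=1.276, x_land=33.280, impact vy=-5.004
  bounce: vy ← 0.46·5.004 = 2.302
Arc 4: start y=0.000, vy=2.302 → t=0.469, apex=0.270, x_land=35.326, impact vy=-2.302
  bounce: vy ← 0.46·2.302 = 1.059
Arc 5: start y=0.000, vy=1.059 → t=0.216, apex=0.057, x_land=36.267, impact vy=-1.059
  bounce: vy ← 0.46·1.059 = 0.487
Arc 6: start y=0.000, vy=0.487 → t=0.099, apex=0.012, x_land=36.700, impact vy=-0.487
  bounce: vy ← 0.46·0.487 = 0.224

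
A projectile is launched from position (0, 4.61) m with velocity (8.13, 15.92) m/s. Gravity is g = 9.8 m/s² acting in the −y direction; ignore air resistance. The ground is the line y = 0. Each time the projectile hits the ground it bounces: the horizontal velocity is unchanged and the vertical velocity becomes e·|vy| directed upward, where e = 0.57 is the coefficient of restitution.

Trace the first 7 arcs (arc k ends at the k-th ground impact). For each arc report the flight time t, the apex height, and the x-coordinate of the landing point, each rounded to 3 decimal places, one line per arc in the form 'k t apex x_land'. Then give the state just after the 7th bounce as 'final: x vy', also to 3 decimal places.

1 3.517 17.541 28.589
2 2.157 5.699 46.125
3 1.229 1.852 56.120
4 0.701 0.602 61.818
5 0.399 0.195 65.065
6 0.228 0.064 66.916
7 0.130 0.021 67.971
final: 67.971 0.362

Arc 1: start y=4.610, vy=15.920 → t=3.517, apex=17.541, x_land=28.589, impact vy=-18.542
  bounce: vy ← 0.57·18.542 = 10.569
Arc 2: start y=0.000, vy=10.569 → t=2.157, apex=5.699, x_land=46.125, impact vy=-10.569
  bounce: vy ← 0.57·10.569 = 6.024
Arc 3: start y=0.000, vy=6.024 → t=1.229, apex=1.852, x_land=56.120, impact vy=-6.024
  bounce: vy ← 0.57·6.024 = 3.434
Arc 4: start y=0.000, vy=3.434 → t=0.701, apex=0.602, x_land=61.818, impact vy=-3.434
  bounce: vy ← 0.57·3.434 = 1.957
Arc 5: start y=0.000, vy=1.957 → t=0.399, apex=0.195, x_land=65.065, impact vy=-1.957
  bounce: vy ← 0.57·1.957 = 1.116
Arc 6: start y=0.000, vy=1.116 → t=0.228, apex=0.064, x_land=66.916, impact vy=-1.116
  bounce: vy ← 0.57·1.116 = 0.636
Arc 7: start y=0.000, vy=0.636 → t=0.130, apex=0.021, x_land=67.971, impact vy=-0.636
  bounce: vy ← 0.57·0.636 = 0.362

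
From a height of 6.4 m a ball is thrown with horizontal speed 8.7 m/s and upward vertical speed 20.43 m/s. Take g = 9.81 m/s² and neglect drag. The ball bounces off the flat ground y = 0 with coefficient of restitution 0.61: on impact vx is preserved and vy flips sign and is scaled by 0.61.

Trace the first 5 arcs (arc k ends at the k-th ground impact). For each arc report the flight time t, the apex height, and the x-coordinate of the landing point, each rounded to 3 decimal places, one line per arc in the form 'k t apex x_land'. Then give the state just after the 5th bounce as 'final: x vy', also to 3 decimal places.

1 4.458 27.673 38.783
2 2.898 10.297 63.994
3 1.768 3.832 79.373
4 1.078 1.426 88.754
5 0.658 0.531 94.476
final: 94.476 1.968

Arc 1: start y=6.400, vy=20.430 → t=4.458, apex=27.673, x_land=38.783, impact vy=-23.301
  bounce: vy ← 0.61·23.301 = 14.214
Arc 2: start y=0.000, vy=14.214 → t=2.898, apex=10.297, x_land=63.994, impact vy=-14.214
  bounce: vy ← 0.61·14.214 = 8.670
Arc 3: start y=0.000, vy=8.670 → t=1.768, apex=3.832, x_land=79.373, impact vy=-8.670
  bounce: vy ← 0.61·8.670 = 5.289
Arc 4: start y=0.000, vy=5.289 → t=1.078, apex=1.426, x_land=88.754, impact vy=-5.289
  bounce: vy ← 0.61·5.289 = 3.226
Arc 5: start y=0.000, vy=3.226 → t=0.658, apex=0.531, x_land=94.476, impact vy=-3.226
  bounce: vy ← 0.61·3.226 = 1.968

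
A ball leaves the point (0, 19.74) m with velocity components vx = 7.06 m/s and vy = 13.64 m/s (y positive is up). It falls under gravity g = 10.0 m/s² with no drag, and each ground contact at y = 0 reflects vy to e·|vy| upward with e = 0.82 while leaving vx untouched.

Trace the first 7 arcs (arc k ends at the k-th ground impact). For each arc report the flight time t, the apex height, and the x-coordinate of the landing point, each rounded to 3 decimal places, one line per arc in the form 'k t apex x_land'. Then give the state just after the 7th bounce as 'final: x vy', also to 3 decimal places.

Arc 1: start y=19.740, vy=13.640 → t=3.774, apex=29.042, x_land=26.645, impact vy=-24.101
  bounce: vy ← 0.82·24.101 = 19.763
Arc 2: start y=0.000, vy=19.763 → t=3.953, apex=19.528, x_land=54.550, impact vy=-19.763
  bounce: vy ← 0.82·19.763 = 16.205
Arc 3: start y=0.000, vy=16.205 → t=3.241, apex=13.131, x_land=77.432, impact vy=-16.205
  bounce: vy ← 0.82·16.205 = 13.288
Arc 4: start y=0.000, vy=13.288 → t=2.658, apex=8.829, x_land=96.195, impact vy=-13.288
  bounce: vy ← 0.82·13.288 = 10.897
Arc 5: start y=0.000, vy=10.897 → t=2.179, apex=5.937, x_land=111.581, impact vy=-10.897
  bounce: vy ← 0.82·10.897 = 8.935
Arc 6: start y=0.000, vy=8.935 → t=1.787, apex=3.992, x_land=124.197, impact vy=-8.935
  bounce: vy ← 0.82·8.935 = 7.327
Arc 7: start y=0.000, vy=7.327 → t=1.465, apex=2.684, x_land=134.543, impact vy=-7.327
  bounce: vy ← 0.82·7.327 = 6.008

1 3.774 29.042 26.645
2 3.953 19.528 54.550
3 3.241 13.131 77.432
4 2.658 8.829 96.195
5 2.179 5.937 111.581
6 1.787 3.992 124.197
7 1.465 2.684 134.543
final: 134.543 6.008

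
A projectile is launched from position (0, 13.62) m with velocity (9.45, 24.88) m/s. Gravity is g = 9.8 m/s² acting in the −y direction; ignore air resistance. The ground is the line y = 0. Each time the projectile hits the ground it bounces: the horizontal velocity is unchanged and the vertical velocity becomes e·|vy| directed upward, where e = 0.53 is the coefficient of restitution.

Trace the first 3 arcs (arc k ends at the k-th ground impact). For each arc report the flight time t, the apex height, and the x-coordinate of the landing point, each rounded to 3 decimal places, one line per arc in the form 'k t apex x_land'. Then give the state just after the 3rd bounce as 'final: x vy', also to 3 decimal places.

Arc 1: start y=13.620, vy=24.880 → t=5.576, apex=45.202, x_land=52.694, impact vy=-29.765
  bounce: vy ← 0.53·29.765 = 15.776
Arc 2: start y=0.000, vy=15.776 → t=3.219, apex=12.697, x_land=83.118, impact vy=-15.776
  bounce: vy ← 0.53·15.776 = 8.361
Arc 3: start y=0.000, vy=8.361 → t=1.706, apex=3.567, x_land=99.243, impact vy=-8.361
  bounce: vy ← 0.53·8.361 = 4.431

1 5.576 45.202 52.694
2 3.219 12.697 83.118
3 1.706 3.567 99.243
final: 99.243 4.431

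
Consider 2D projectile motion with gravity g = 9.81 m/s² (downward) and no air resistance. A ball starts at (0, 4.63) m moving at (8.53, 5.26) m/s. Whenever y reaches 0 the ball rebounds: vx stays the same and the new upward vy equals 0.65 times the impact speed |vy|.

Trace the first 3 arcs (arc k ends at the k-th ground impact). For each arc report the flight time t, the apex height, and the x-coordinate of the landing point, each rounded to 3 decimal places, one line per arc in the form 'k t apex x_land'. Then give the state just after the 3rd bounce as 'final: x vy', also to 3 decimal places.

1 1.646 6.040 14.039
2 1.443 2.552 26.345
3 0.938 1.078 34.343
final: 34.343 2.990

Arc 1: start y=4.630, vy=5.260 → t=1.646, apex=6.040, x_land=14.039, impact vy=-10.886
  bounce: vy ← 0.65·10.886 = 7.076
Arc 2: start y=0.000, vy=7.076 → t=1.443, apex=2.552, x_land=26.345, impact vy=-7.076
  bounce: vy ← 0.65·7.076 = 4.599
Arc 3: start y=0.000, vy=4.599 → t=0.938, apex=1.078, x_land=34.343, impact vy=-4.599
  bounce: vy ← 0.65·4.599 = 2.990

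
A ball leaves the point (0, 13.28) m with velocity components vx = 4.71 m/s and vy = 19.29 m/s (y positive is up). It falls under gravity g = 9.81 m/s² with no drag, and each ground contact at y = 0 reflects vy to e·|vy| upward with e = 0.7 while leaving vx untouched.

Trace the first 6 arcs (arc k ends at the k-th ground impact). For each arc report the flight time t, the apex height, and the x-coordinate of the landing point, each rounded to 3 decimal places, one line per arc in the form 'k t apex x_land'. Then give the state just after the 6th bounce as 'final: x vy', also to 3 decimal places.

1 4.530 32.246 21.338
2 3.590 15.800 38.245
3 2.513 7.742 50.080
4 1.759 3.794 58.364
5 1.231 1.859 64.163
6 0.862 0.911 68.222
final: 68.222 2.959

Arc 1: start y=13.280, vy=19.290 → t=4.530, apex=32.246, x_land=21.338, impact vy=-25.153
  bounce: vy ← 0.7·25.153 = 17.607
Arc 2: start y=0.000, vy=17.607 → t=3.590, apex=15.800, x_land=38.245, impact vy=-17.607
  bounce: vy ← 0.7·17.607 = 12.325
Arc 3: start y=0.000, vy=12.325 → t=2.513, apex=7.742, x_land=50.080, impact vy=-12.325
  bounce: vy ← 0.7·12.325 = 8.627
Arc 4: start y=0.000, vy=8.627 → t=1.759, apex=3.794, x_land=58.364, impact vy=-8.627
  bounce: vy ← 0.7·8.627 = 6.039
Arc 5: start y=0.000, vy=6.039 → t=1.231, apex=1.859, x_land=64.163, impact vy=-6.039
  bounce: vy ← 0.7·6.039 = 4.227
Arc 6: start y=0.000, vy=4.227 → t=0.862, apex=0.911, x_land=68.222, impact vy=-4.227
  bounce: vy ← 0.7·4.227 = 2.959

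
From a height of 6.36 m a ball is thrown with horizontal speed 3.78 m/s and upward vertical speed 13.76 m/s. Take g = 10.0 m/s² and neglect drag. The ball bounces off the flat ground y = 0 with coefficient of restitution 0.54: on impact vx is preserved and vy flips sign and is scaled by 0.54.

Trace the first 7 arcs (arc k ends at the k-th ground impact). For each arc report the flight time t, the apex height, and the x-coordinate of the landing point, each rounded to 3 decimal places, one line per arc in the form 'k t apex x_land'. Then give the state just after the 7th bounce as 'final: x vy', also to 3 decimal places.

Arc 1: start y=6.360, vy=13.760 → t=3.155, apex=15.827, x_land=11.926, impact vy=-17.792
  bounce: vy ← 0.54·17.792 = 9.607
Arc 2: start y=0.000, vy=9.607 → t=1.921, apex=4.615, x_land=19.190, impact vy=-9.607
  bounce: vy ← 0.54·9.607 = 5.188
Arc 3: start y=0.000, vy=5.188 → t=1.038, apex=1.346, x_land=23.112, impact vy=-5.188
  bounce: vy ← 0.54·5.188 = 2.802
Arc 4: start y=0.000, vy=2.802 → t=0.560, apex=0.392, x_land=25.230, impact vy=-2.802
  bounce: vy ← 0.54·2.802 = 1.513
Arc 5: start y=0.000, vy=1.513 → t=0.303, apex=0.114, x_land=26.373, impact vy=-1.513
  bounce: vy ← 0.54·1.513 = 0.817
Arc 6: start y=0.000, vy=0.817 → t=0.163, apex=0.033, x_land=26.991, impact vy=-0.817
  bounce: vy ← 0.54·0.817 = 0.441
Arc 7: start y=0.000, vy=0.441 → t=0.088, apex=0.010, x_land=27.325, impact vy=-0.441
  bounce: vy ← 0.54·0.441 = 0.238

1 3.155 15.827 11.926
2 1.921 4.615 19.190
3 1.038 1.346 23.112
4 0.560 0.392 25.230
5 0.303 0.114 26.373
6 0.163 0.033 26.991
7 0.088 0.010 27.325
final: 27.325 0.238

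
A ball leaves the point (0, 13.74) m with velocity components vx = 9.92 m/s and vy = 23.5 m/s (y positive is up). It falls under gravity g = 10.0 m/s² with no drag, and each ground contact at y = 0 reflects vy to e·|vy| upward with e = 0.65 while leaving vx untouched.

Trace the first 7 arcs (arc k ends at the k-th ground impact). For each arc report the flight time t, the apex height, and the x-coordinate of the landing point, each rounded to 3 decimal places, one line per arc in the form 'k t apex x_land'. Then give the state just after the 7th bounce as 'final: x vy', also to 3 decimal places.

Arc 1: start y=13.740, vy=23.500 → t=5.226, apex=41.352, x_land=51.840, impact vy=-28.758
  bounce: vy ← 0.65·28.758 = 18.693
Arc 2: start y=0.000, vy=18.693 → t=3.739, apex=17.471, x_land=88.927, impact vy=-18.693
  bounce: vy ← 0.65·18.693 = 12.150
Arc 3: start y=0.000, vy=12.150 → t=2.430, apex=7.382, x_land=113.034, impact vy=-12.150
  bounce: vy ← 0.65·12.150 = 7.898
Arc 4: start y=0.000, vy=7.898 → t=1.580, apex=3.119, x_land=128.703, impact vy=-7.898
  bounce: vy ← 0.65·7.898 = 5.134
Arc 5: start y=0.000, vy=5.134 → t=1.027, apex=1.318, x_land=138.888, impact vy=-5.134
  bounce: vy ← 0.65·5.134 = 3.337
Arc 6: start y=0.000, vy=3.337 → t=0.667, apex=0.557, x_land=145.508, impact vy=-3.337
  bounce: vy ← 0.65·3.337 = 2.169
Arc 7: start y=0.000, vy=2.169 → t=0.434, apex=0.235, x_land=149.811, impact vy=-2.169
  bounce: vy ← 0.65·2.169 = 1.410

1 5.226 41.352 51.840
2 3.739 17.471 88.927
3 2.430 7.382 113.034
4 1.580 3.119 128.703
5 1.027 1.318 138.888
6 0.667 0.557 145.508
7 0.434 0.235 149.811
final: 149.811 1.410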